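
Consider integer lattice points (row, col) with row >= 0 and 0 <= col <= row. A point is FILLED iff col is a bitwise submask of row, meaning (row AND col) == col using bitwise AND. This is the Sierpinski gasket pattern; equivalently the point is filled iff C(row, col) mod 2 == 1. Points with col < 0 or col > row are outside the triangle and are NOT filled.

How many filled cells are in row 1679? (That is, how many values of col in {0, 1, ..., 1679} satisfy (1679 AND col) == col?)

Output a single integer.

Answer: 128

Derivation:
1679 in binary = 11010001111
popcount(1679) = number of 1-bits in 11010001111 = 7
A col c satisfies (1679 AND c) == c iff every set bit of c is also set in 1679; each of the 7 set bits of 1679 can independently be on or off in c.
count = 2^7 = 128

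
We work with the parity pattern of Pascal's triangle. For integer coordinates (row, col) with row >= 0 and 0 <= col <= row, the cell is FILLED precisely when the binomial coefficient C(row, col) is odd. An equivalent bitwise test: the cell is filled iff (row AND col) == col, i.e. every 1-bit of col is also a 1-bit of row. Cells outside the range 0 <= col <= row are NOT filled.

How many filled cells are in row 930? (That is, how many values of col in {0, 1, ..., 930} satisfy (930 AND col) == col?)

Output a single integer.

930 in binary = 1110100010
popcount(930) = number of 1-bits in 1110100010 = 5
A col c satisfies (930 AND c) == c iff every set bit of c is also set in 930; each of the 5 set bits of 930 can independently be on or off in c.
count = 2^5 = 32

Answer: 32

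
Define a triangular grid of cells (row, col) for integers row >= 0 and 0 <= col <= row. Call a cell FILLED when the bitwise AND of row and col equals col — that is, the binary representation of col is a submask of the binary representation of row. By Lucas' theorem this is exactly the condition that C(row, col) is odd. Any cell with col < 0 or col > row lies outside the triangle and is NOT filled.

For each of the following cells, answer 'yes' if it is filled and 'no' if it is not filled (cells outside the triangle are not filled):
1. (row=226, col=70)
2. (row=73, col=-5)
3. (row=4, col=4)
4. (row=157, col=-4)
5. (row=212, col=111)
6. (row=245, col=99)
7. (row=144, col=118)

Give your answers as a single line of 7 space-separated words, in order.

Answer: no no yes no no no no

Derivation:
(226,70): row=0b11100010, col=0b1000110, row AND col = 0b1000010 = 66; 66 != 70 -> empty
(73,-5): col outside [0, 73] -> not filled
(4,4): row=0b100, col=0b100, row AND col = 0b100 = 4; 4 == 4 -> filled
(157,-4): col outside [0, 157] -> not filled
(212,111): row=0b11010100, col=0b1101111, row AND col = 0b1000100 = 68; 68 != 111 -> empty
(245,99): row=0b11110101, col=0b1100011, row AND col = 0b1100001 = 97; 97 != 99 -> empty
(144,118): row=0b10010000, col=0b1110110, row AND col = 0b10000 = 16; 16 != 118 -> empty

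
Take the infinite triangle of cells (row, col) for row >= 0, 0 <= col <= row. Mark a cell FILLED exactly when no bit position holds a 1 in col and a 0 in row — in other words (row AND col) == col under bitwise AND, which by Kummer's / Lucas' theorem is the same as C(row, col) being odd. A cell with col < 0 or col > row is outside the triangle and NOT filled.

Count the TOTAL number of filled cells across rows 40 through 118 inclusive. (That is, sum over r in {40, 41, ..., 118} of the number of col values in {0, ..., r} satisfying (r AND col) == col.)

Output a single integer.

r40=101000 pc2: +4 =4
r41=101001 pc3: +8 =12
r42=101010 pc3: +8 =20
r43=101011 pc4: +16 =36
r44=101100 pc3: +8 =44
r45=101101 pc4: +16 =60
r46=101110 pc4: +16 =76
r47=101111 pc5: +32 =108
r48=110000 pc2: +4 =112
r49=110001 pc3: +8 =120
r50=110010 pc3: +8 =128
r51=110011 pc4: +16 =144
r52=110100 pc3: +8 =152
r53=110101 pc4: +16 =168
r54=110110 pc4: +16 =184
r55=110111 pc5: +32 =216
r56=111000 pc3: +8 =224
r57=111001 pc4: +16 =240
r58=111010 pc4: +16 =256
r59=111011 pc5: +32 =288
r60=111100 pc4: +16 =304
r61=111101 pc5: +32 =336
r62=111110 pc5: +32 =368
r63=111111 pc6: +64 =432
r64=1000000 pc1: +2 =434
r65=1000001 pc2: +4 =438
r66=1000010 pc2: +4 =442
r67=1000011 pc3: +8 =450
r68=1000100 pc2: +4 =454
r69=1000101 pc3: +8 =462
r70=1000110 pc3: +8 =470
r71=1000111 pc4: +16 =486
r72=1001000 pc2: +4 =490
r73=1001001 pc3: +8 =498
r74=1001010 pc3: +8 =506
r75=1001011 pc4: +16 =522
r76=1001100 pc3: +8 =530
r77=1001101 pc4: +16 =546
r78=1001110 pc4: +16 =562
r79=1001111 pc5: +32 =594
r80=1010000 pc2: +4 =598
r81=1010001 pc3: +8 =606
r82=1010010 pc3: +8 =614
r83=1010011 pc4: +16 =630
r84=1010100 pc3: +8 =638
r85=1010101 pc4: +16 =654
r86=1010110 pc4: +16 =670
r87=1010111 pc5: +32 =702
r88=1011000 pc3: +8 =710
r89=1011001 pc4: +16 =726
r90=1011010 pc4: +16 =742
r91=1011011 pc5: +32 =774
r92=1011100 pc4: +16 =790
r93=1011101 pc5: +32 =822
r94=1011110 pc5: +32 =854
r95=1011111 pc6: +64 =918
r96=1100000 pc2: +4 =922
r97=1100001 pc3: +8 =930
r98=1100010 pc3: +8 =938
r99=1100011 pc4: +16 =954
r100=1100100 pc3: +8 =962
r101=1100101 pc4: +16 =978
r102=1100110 pc4: +16 =994
r103=1100111 pc5: +32 =1026
r104=1101000 pc3: +8 =1034
r105=1101001 pc4: +16 =1050
r106=1101010 pc4: +16 =1066
r107=1101011 pc5: +32 =1098
r108=1101100 pc4: +16 =1114
r109=1101101 pc5: +32 =1146
r110=1101110 pc5: +32 =1178
r111=1101111 pc6: +64 =1242
r112=1110000 pc3: +8 =1250
r113=1110001 pc4: +16 =1266
r114=1110010 pc4: +16 =1282
r115=1110011 pc5: +32 =1314
r116=1110100 pc4: +16 =1330
r117=1110101 pc5: +32 =1362
r118=1110110 pc5: +32 =1394

Answer: 1394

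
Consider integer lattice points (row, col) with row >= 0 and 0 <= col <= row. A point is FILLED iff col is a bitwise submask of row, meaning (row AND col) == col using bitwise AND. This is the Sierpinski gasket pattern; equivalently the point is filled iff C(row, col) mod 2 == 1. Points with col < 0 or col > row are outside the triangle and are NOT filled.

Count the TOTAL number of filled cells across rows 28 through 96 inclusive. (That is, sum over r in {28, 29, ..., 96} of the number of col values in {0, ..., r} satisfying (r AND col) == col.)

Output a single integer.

Answer: 1048

Derivation:
r28=11100 pc3: +8 =8
r29=11101 pc4: +16 =24
r30=11110 pc4: +16 =40
r31=11111 pc5: +32 =72
r32=100000 pc1: +2 =74
r33=100001 pc2: +4 =78
r34=100010 pc2: +4 =82
r35=100011 pc3: +8 =90
r36=100100 pc2: +4 =94
r37=100101 pc3: +8 =102
r38=100110 pc3: +8 =110
r39=100111 pc4: +16 =126
r40=101000 pc2: +4 =130
r41=101001 pc3: +8 =138
r42=101010 pc3: +8 =146
r43=101011 pc4: +16 =162
r44=101100 pc3: +8 =170
r45=101101 pc4: +16 =186
r46=101110 pc4: +16 =202
r47=101111 pc5: +32 =234
r48=110000 pc2: +4 =238
r49=110001 pc3: +8 =246
r50=110010 pc3: +8 =254
r51=110011 pc4: +16 =270
r52=110100 pc3: +8 =278
r53=110101 pc4: +16 =294
r54=110110 pc4: +16 =310
r55=110111 pc5: +32 =342
r56=111000 pc3: +8 =350
r57=111001 pc4: +16 =366
r58=111010 pc4: +16 =382
r59=111011 pc5: +32 =414
r60=111100 pc4: +16 =430
r61=111101 pc5: +32 =462
r62=111110 pc5: +32 =494
r63=111111 pc6: +64 =558
r64=1000000 pc1: +2 =560
r65=1000001 pc2: +4 =564
r66=1000010 pc2: +4 =568
r67=1000011 pc3: +8 =576
r68=1000100 pc2: +4 =580
r69=1000101 pc3: +8 =588
r70=1000110 pc3: +8 =596
r71=1000111 pc4: +16 =612
r72=1001000 pc2: +4 =616
r73=1001001 pc3: +8 =624
r74=1001010 pc3: +8 =632
r75=1001011 pc4: +16 =648
r76=1001100 pc3: +8 =656
r77=1001101 pc4: +16 =672
r78=1001110 pc4: +16 =688
r79=1001111 pc5: +32 =720
r80=1010000 pc2: +4 =724
r81=1010001 pc3: +8 =732
r82=1010010 pc3: +8 =740
r83=1010011 pc4: +16 =756
r84=1010100 pc3: +8 =764
r85=1010101 pc4: +16 =780
r86=1010110 pc4: +16 =796
r87=1010111 pc5: +32 =828
r88=1011000 pc3: +8 =836
r89=1011001 pc4: +16 =852
r90=1011010 pc4: +16 =868
r91=1011011 pc5: +32 =900
r92=1011100 pc4: +16 =916
r93=1011101 pc5: +32 =948
r94=1011110 pc5: +32 =980
r95=1011111 pc6: +64 =1044
r96=1100000 pc2: +4 =1048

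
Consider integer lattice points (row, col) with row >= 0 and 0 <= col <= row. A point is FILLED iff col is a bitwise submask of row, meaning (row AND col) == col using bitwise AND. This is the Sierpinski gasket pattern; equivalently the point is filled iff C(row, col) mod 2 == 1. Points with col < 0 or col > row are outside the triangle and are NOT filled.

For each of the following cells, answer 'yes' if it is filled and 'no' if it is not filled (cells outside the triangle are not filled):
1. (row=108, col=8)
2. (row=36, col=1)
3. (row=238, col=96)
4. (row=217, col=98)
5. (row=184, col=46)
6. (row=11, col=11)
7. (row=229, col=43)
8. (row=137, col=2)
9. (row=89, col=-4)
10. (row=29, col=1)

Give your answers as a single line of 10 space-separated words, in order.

Answer: yes no yes no no yes no no no yes

Derivation:
(108,8): row=0b1101100, col=0b1000, row AND col = 0b1000 = 8; 8 == 8 -> filled
(36,1): row=0b100100, col=0b1, row AND col = 0b0 = 0; 0 != 1 -> empty
(238,96): row=0b11101110, col=0b1100000, row AND col = 0b1100000 = 96; 96 == 96 -> filled
(217,98): row=0b11011001, col=0b1100010, row AND col = 0b1000000 = 64; 64 != 98 -> empty
(184,46): row=0b10111000, col=0b101110, row AND col = 0b101000 = 40; 40 != 46 -> empty
(11,11): row=0b1011, col=0b1011, row AND col = 0b1011 = 11; 11 == 11 -> filled
(229,43): row=0b11100101, col=0b101011, row AND col = 0b100001 = 33; 33 != 43 -> empty
(137,2): row=0b10001001, col=0b10, row AND col = 0b0 = 0; 0 != 2 -> empty
(89,-4): col outside [0, 89] -> not filled
(29,1): row=0b11101, col=0b1, row AND col = 0b1 = 1; 1 == 1 -> filled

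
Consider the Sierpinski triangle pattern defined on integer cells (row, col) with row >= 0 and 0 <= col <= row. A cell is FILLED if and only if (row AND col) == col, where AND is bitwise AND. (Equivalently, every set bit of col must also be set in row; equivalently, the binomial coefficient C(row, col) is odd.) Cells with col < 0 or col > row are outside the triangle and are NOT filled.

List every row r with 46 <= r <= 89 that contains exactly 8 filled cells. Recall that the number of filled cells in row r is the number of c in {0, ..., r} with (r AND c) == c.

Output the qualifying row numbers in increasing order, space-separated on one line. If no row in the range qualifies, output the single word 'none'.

Row r has 2^popcount(r) filled cells, so we need popcount(r) = log2(8) = 3.
Scan r = 46..89 and keep those with exactly 3 one-bits:
r=46=101110 popcount=4 -> skip
r=47=101111 popcount=5 -> skip
r=48=110000 popcount=2 -> skip
r=49=110001 popcount=3 -> KEEP
r=50=110010 popcount=3 -> KEEP
r=51=110011 popcount=4 -> skip
r=52=110100 popcount=3 -> KEEP
r=53=110101 popcount=4 -> skip
r=54=110110 popcount=4 -> skip
r=55=110111 popcount=5 -> skip
r=56=111000 popcount=3 -> KEEP
r=57=111001 popcount=4 -> skip
r=58=111010 popcount=4 -> skip
r=59=111011 popcount=5 -> skip
r=60=111100 popcount=4 -> skip
r=61=111101 popcount=5 -> skip
r=62=111110 popcount=5 -> skip
r=63=111111 popcount=6 -> skip
r=64=1000000 popcount=1 -> skip
r=65=1000001 popcount=2 -> skip
r=66=1000010 popcount=2 -> skip
r=67=1000011 popcount=3 -> KEEP
r=68=1000100 popcount=2 -> skip
r=69=1000101 popcount=3 -> KEEP
r=70=1000110 popcount=3 -> KEEP
r=71=1000111 popcount=4 -> skip
r=72=1001000 popcount=2 -> skip
r=73=1001001 popcount=3 -> KEEP
r=74=1001010 popcount=3 -> KEEP
r=75=1001011 popcount=4 -> skip
r=76=1001100 popcount=3 -> KEEP
r=77=1001101 popcount=4 -> skip
r=78=1001110 popcount=4 -> skip
r=79=1001111 popcount=5 -> skip
r=80=1010000 popcount=2 -> skip
r=81=1010001 popcount=3 -> KEEP
r=82=1010010 popcount=3 -> KEEP
r=83=1010011 popcount=4 -> skip
r=84=1010100 popcount=3 -> KEEP
r=85=1010101 popcount=4 -> skip
r=86=1010110 popcount=4 -> skip
r=87=1010111 popcount=5 -> skip
r=88=1011000 popcount=3 -> KEEP
r=89=1011001 popcount=4 -> skip
Kept rows: 49 50 52 56 67 69 70 73 74 76 81 82 84 88

Answer: 49 50 52 56 67 69 70 73 74 76 81 82 84 88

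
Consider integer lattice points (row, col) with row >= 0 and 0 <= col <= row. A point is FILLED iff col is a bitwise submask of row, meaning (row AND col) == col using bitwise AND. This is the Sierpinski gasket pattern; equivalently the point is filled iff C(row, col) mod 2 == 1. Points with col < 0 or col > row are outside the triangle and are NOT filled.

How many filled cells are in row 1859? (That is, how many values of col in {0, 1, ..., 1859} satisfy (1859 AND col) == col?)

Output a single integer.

Answer: 64

Derivation:
1859 in binary = 11101000011
popcount(1859) = number of 1-bits in 11101000011 = 6
A col c satisfies (1859 AND c) == c iff every set bit of c is also set in 1859; each of the 6 set bits of 1859 can independently be on or off in c.
count = 2^6 = 64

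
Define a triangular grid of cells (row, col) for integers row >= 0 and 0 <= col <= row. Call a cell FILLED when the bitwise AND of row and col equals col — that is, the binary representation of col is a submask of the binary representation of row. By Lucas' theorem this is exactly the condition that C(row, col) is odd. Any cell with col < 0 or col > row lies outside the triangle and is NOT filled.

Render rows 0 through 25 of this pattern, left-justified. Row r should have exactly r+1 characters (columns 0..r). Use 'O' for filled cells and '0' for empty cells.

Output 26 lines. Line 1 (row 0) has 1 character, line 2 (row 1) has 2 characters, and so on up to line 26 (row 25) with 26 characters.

Answer: O
OO
O0O
OOOO
O000O
OO00OO
O0O0O0O
OOOOOOOO
O0000000O
OO000000OO
O0O00000O0O
OOOO0000OOOO
O000O000O000O
OO00OO00OO00OO
O0O0O0O0O0O0O0O
OOOOOOOOOOOOOOOO
O000000000000000O
OO00000000000000OO
O0O0000000000000O0O
OOOO000000000000OOOO
O000O00000000000O000O
OO00OO0000000000OO00OO
O0O0O0O000000000O0O0O0O
OOOOOOOO00000000OOOOOOOO
O0000000O0000000O0000000O
OO000000OO000000OO000000OO

Derivation:
r0=0: O
r1=1: OO
r2=10: O0O
r3=11: OOOO
r4=100: O000O
r5=101: OO00OO
r6=110: O0O0O0O
r7=111: OOOOOOOO
r8=1000: O0000000O
r9=1001: OO000000OO
r10=1010: O0O00000O0O
r11=1011: OOOO0000OOOO
r12=1100: O000O000O000O
r13=1101: OO00OO00OO00OO
r14=1110: O0O0O0O0O0O0O0O
r15=1111: OOOOOOOOOOOOOOOO
r16=10000: O000000000000000O
r17=10001: OO00000000000000OO
r18=10010: O0O0000000000000O0O
r19=10011: OOOO000000000000OOOO
r20=10100: O000O00000000000O000O
r21=10101: OO00OO0000000000OO00OO
r22=10110: O0O0O0O000000000O0O0O0O
r23=10111: OOOOOOOO00000000OOOOOOOO
r24=11000: O0000000O0000000O0000000O
r25=11001: OO000000OO000000OO000000OO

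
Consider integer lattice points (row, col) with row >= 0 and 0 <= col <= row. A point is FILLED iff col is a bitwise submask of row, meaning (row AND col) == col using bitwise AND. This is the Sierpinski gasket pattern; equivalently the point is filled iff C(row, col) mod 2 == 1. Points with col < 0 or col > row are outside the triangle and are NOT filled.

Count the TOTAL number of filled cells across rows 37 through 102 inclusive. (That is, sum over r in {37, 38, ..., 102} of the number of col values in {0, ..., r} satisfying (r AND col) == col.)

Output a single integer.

r37=100101 pc3: +8 =8
r38=100110 pc3: +8 =16
r39=100111 pc4: +16 =32
r40=101000 pc2: +4 =36
r41=101001 pc3: +8 =44
r42=101010 pc3: +8 =52
r43=101011 pc4: +16 =68
r44=101100 pc3: +8 =76
r45=101101 pc4: +16 =92
r46=101110 pc4: +16 =108
r47=101111 pc5: +32 =140
r48=110000 pc2: +4 =144
r49=110001 pc3: +8 =152
r50=110010 pc3: +8 =160
r51=110011 pc4: +16 =176
r52=110100 pc3: +8 =184
r53=110101 pc4: +16 =200
r54=110110 pc4: +16 =216
r55=110111 pc5: +32 =248
r56=111000 pc3: +8 =256
r57=111001 pc4: +16 =272
r58=111010 pc4: +16 =288
r59=111011 pc5: +32 =320
r60=111100 pc4: +16 =336
r61=111101 pc5: +32 =368
r62=111110 pc5: +32 =400
r63=111111 pc6: +64 =464
r64=1000000 pc1: +2 =466
r65=1000001 pc2: +4 =470
r66=1000010 pc2: +4 =474
r67=1000011 pc3: +8 =482
r68=1000100 pc2: +4 =486
r69=1000101 pc3: +8 =494
r70=1000110 pc3: +8 =502
r71=1000111 pc4: +16 =518
r72=1001000 pc2: +4 =522
r73=1001001 pc3: +8 =530
r74=1001010 pc3: +8 =538
r75=1001011 pc4: +16 =554
r76=1001100 pc3: +8 =562
r77=1001101 pc4: +16 =578
r78=1001110 pc4: +16 =594
r79=1001111 pc5: +32 =626
r80=1010000 pc2: +4 =630
r81=1010001 pc3: +8 =638
r82=1010010 pc3: +8 =646
r83=1010011 pc4: +16 =662
r84=1010100 pc3: +8 =670
r85=1010101 pc4: +16 =686
r86=1010110 pc4: +16 =702
r87=1010111 pc5: +32 =734
r88=1011000 pc3: +8 =742
r89=1011001 pc4: +16 =758
r90=1011010 pc4: +16 =774
r91=1011011 pc5: +32 =806
r92=1011100 pc4: +16 =822
r93=1011101 pc5: +32 =854
r94=1011110 pc5: +32 =886
r95=1011111 pc6: +64 =950
r96=1100000 pc2: +4 =954
r97=1100001 pc3: +8 =962
r98=1100010 pc3: +8 =970
r99=1100011 pc4: +16 =986
r100=1100100 pc3: +8 =994
r101=1100101 pc4: +16 =1010
r102=1100110 pc4: +16 =1026

Answer: 1026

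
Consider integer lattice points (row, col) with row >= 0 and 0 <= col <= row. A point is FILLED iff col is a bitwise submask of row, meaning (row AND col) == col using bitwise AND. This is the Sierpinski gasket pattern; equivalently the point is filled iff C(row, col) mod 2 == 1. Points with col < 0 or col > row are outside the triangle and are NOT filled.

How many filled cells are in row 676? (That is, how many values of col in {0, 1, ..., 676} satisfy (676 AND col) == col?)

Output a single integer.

Answer: 16

Derivation:
676 in binary = 1010100100
popcount(676) = number of 1-bits in 1010100100 = 4
A col c satisfies (676 AND c) == c iff every set bit of c is also set in 676; each of the 4 set bits of 676 can independently be on or off in c.
count = 2^4 = 16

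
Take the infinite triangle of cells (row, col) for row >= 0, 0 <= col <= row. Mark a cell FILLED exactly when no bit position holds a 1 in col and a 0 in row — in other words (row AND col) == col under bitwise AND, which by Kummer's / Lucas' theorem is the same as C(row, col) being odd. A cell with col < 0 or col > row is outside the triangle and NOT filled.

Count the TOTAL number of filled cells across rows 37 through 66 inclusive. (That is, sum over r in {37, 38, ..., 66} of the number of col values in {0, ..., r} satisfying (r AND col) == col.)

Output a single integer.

r37=100101 pc3: +8 =8
r38=100110 pc3: +8 =16
r39=100111 pc4: +16 =32
r40=101000 pc2: +4 =36
r41=101001 pc3: +8 =44
r42=101010 pc3: +8 =52
r43=101011 pc4: +16 =68
r44=101100 pc3: +8 =76
r45=101101 pc4: +16 =92
r46=101110 pc4: +16 =108
r47=101111 pc5: +32 =140
r48=110000 pc2: +4 =144
r49=110001 pc3: +8 =152
r50=110010 pc3: +8 =160
r51=110011 pc4: +16 =176
r52=110100 pc3: +8 =184
r53=110101 pc4: +16 =200
r54=110110 pc4: +16 =216
r55=110111 pc5: +32 =248
r56=111000 pc3: +8 =256
r57=111001 pc4: +16 =272
r58=111010 pc4: +16 =288
r59=111011 pc5: +32 =320
r60=111100 pc4: +16 =336
r61=111101 pc5: +32 =368
r62=111110 pc5: +32 =400
r63=111111 pc6: +64 =464
r64=1000000 pc1: +2 =466
r65=1000001 pc2: +4 =470
r66=1000010 pc2: +4 =474

Answer: 474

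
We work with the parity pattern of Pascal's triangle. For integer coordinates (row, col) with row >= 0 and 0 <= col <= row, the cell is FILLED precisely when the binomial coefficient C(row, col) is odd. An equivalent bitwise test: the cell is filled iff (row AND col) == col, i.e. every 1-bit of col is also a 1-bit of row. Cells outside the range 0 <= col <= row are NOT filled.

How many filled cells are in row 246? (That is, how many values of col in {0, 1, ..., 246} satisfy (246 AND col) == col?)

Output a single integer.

246 in binary = 11110110
popcount(246) = number of 1-bits in 11110110 = 6
A col c satisfies (246 AND c) == c iff every set bit of c is also set in 246; each of the 6 set bits of 246 can independently be on or off in c.
count = 2^6 = 64

Answer: 64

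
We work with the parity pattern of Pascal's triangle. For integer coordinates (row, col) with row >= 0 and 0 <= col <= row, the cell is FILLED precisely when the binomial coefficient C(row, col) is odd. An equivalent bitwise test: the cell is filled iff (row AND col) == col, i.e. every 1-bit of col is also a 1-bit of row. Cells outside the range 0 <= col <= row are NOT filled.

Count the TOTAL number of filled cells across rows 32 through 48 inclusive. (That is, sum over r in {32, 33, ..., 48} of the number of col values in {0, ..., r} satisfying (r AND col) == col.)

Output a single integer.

r32=100000 pc1: +2 =2
r33=100001 pc2: +4 =6
r34=100010 pc2: +4 =10
r35=100011 pc3: +8 =18
r36=100100 pc2: +4 =22
r37=100101 pc3: +8 =30
r38=100110 pc3: +8 =38
r39=100111 pc4: +16 =54
r40=101000 pc2: +4 =58
r41=101001 pc3: +8 =66
r42=101010 pc3: +8 =74
r43=101011 pc4: +16 =90
r44=101100 pc3: +8 =98
r45=101101 pc4: +16 =114
r46=101110 pc4: +16 =130
r47=101111 pc5: +32 =162
r48=110000 pc2: +4 =166

Answer: 166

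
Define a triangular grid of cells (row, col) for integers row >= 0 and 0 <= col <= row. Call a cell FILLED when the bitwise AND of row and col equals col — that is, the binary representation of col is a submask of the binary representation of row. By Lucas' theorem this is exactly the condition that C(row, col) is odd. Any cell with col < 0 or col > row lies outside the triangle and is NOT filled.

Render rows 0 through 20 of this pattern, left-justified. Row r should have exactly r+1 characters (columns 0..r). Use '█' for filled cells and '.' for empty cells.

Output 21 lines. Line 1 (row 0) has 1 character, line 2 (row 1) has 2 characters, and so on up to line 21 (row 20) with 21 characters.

Answer: █
██
█.█
████
█...█
██..██
█.█.█.█
████████
█.......█
██......██
█.█.....█.█
████....████
█...█...█...█
██..██..██..██
█.█.█.█.█.█.█.█
████████████████
█...............█
██..............██
█.█.............█.█
████............████
█...█...........█...█

Derivation:
r0=0: █
r1=1: ██
r2=10: █.█
r3=11: ████
r4=100: █...█
r5=101: ██..██
r6=110: █.█.█.█
r7=111: ████████
r8=1000: █.......█
r9=1001: ██......██
r10=1010: █.█.....█.█
r11=1011: ████....████
r12=1100: █...█...█...█
r13=1101: ██..██..██..██
r14=1110: █.█.█.█.█.█.█.█
r15=1111: ████████████████
r16=10000: █...............█
r17=10001: ██..............██
r18=10010: █.█.............█.█
r19=10011: ████............████
r20=10100: █...█...........█...█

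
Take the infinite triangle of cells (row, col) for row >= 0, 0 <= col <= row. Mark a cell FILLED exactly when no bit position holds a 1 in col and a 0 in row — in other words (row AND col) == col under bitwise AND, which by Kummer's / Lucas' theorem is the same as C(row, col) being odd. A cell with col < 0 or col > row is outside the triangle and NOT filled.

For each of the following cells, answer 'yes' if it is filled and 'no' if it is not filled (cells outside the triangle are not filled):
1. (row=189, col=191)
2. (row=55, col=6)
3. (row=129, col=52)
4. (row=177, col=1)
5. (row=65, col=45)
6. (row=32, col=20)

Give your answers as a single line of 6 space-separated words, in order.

Answer: no yes no yes no no

Derivation:
(189,191): col outside [0, 189] -> not filled
(55,6): row=0b110111, col=0b110, row AND col = 0b110 = 6; 6 == 6 -> filled
(129,52): row=0b10000001, col=0b110100, row AND col = 0b0 = 0; 0 != 52 -> empty
(177,1): row=0b10110001, col=0b1, row AND col = 0b1 = 1; 1 == 1 -> filled
(65,45): row=0b1000001, col=0b101101, row AND col = 0b1 = 1; 1 != 45 -> empty
(32,20): row=0b100000, col=0b10100, row AND col = 0b0 = 0; 0 != 20 -> empty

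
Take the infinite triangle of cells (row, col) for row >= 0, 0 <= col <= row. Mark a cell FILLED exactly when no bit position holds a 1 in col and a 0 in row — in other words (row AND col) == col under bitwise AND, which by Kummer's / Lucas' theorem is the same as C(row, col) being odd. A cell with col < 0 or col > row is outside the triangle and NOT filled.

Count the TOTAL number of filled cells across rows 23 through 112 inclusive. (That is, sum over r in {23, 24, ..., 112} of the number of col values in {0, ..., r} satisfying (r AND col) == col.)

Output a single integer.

r23=10111 pc4: +16 =16
r24=11000 pc2: +4 =20
r25=11001 pc3: +8 =28
r26=11010 pc3: +8 =36
r27=11011 pc4: +16 =52
r28=11100 pc3: +8 =60
r29=11101 pc4: +16 =76
r30=11110 pc4: +16 =92
r31=11111 pc5: +32 =124
r32=100000 pc1: +2 =126
r33=100001 pc2: +4 =130
r34=100010 pc2: +4 =134
r35=100011 pc3: +8 =142
r36=100100 pc2: +4 =146
r37=100101 pc3: +8 =154
r38=100110 pc3: +8 =162
r39=100111 pc4: +16 =178
r40=101000 pc2: +4 =182
r41=101001 pc3: +8 =190
r42=101010 pc3: +8 =198
r43=101011 pc4: +16 =214
r44=101100 pc3: +8 =222
r45=101101 pc4: +16 =238
r46=101110 pc4: +16 =254
r47=101111 pc5: +32 =286
r48=110000 pc2: +4 =290
r49=110001 pc3: +8 =298
r50=110010 pc3: +8 =306
r51=110011 pc4: +16 =322
r52=110100 pc3: +8 =330
r53=110101 pc4: +16 =346
r54=110110 pc4: +16 =362
r55=110111 pc5: +32 =394
r56=111000 pc3: +8 =402
r57=111001 pc4: +16 =418
r58=111010 pc4: +16 =434
r59=111011 pc5: +32 =466
r60=111100 pc4: +16 =482
r61=111101 pc5: +32 =514
r62=111110 pc5: +32 =546
r63=111111 pc6: +64 =610
r64=1000000 pc1: +2 =612
r65=1000001 pc2: +4 =616
r66=1000010 pc2: +4 =620
r67=1000011 pc3: +8 =628
r68=1000100 pc2: +4 =632
r69=1000101 pc3: +8 =640
r70=1000110 pc3: +8 =648
r71=1000111 pc4: +16 =664
r72=1001000 pc2: +4 =668
r73=1001001 pc3: +8 =676
r74=1001010 pc3: +8 =684
r75=1001011 pc4: +16 =700
r76=1001100 pc3: +8 =708
r77=1001101 pc4: +16 =724
r78=1001110 pc4: +16 =740
r79=1001111 pc5: +32 =772
r80=1010000 pc2: +4 =776
r81=1010001 pc3: +8 =784
r82=1010010 pc3: +8 =792
r83=1010011 pc4: +16 =808
r84=1010100 pc3: +8 =816
r85=1010101 pc4: +16 =832
r86=1010110 pc4: +16 =848
r87=1010111 pc5: +32 =880
r88=1011000 pc3: +8 =888
r89=1011001 pc4: +16 =904
r90=1011010 pc4: +16 =920
r91=1011011 pc5: +32 =952
r92=1011100 pc4: +16 =968
r93=1011101 pc5: +32 =1000
r94=1011110 pc5: +32 =1032
r95=1011111 pc6: +64 =1096
r96=1100000 pc2: +4 =1100
r97=1100001 pc3: +8 =1108
r98=1100010 pc3: +8 =1116
r99=1100011 pc4: +16 =1132
r100=1100100 pc3: +8 =1140
r101=1100101 pc4: +16 =1156
r102=1100110 pc4: +16 =1172
r103=1100111 pc5: +32 =1204
r104=1101000 pc3: +8 =1212
r105=1101001 pc4: +16 =1228
r106=1101010 pc4: +16 =1244
r107=1101011 pc5: +32 =1276
r108=1101100 pc4: +16 =1292
r109=1101101 pc5: +32 =1324
r110=1101110 pc5: +32 =1356
r111=1101111 pc6: +64 =1420
r112=1110000 pc3: +8 =1428

Answer: 1428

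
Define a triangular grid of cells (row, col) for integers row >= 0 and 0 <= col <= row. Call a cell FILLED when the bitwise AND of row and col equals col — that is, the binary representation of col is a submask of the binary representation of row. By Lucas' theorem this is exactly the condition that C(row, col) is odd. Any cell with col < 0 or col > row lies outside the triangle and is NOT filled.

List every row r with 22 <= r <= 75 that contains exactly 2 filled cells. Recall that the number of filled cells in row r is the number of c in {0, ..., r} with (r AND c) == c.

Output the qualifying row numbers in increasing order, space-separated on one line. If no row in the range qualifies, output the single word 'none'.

Row r has 2^popcount(r) filled cells, so we need popcount(r) = log2(2) = 1.
Scan r = 22..75 and keep those with exactly 1 one-bits:
r=22=10110 popcount=3 -> skip
r=23=10111 popcount=4 -> skip
r=24=11000 popcount=2 -> skip
r=25=11001 popcount=3 -> skip
r=26=11010 popcount=3 -> skip
r=27=11011 popcount=4 -> skip
r=28=11100 popcount=3 -> skip
r=29=11101 popcount=4 -> skip
r=30=11110 popcount=4 -> skip
r=31=11111 popcount=5 -> skip
r=32=100000 popcount=1 -> KEEP
r=33=100001 popcount=2 -> skip
r=34=100010 popcount=2 -> skip
r=35=100011 popcount=3 -> skip
r=36=100100 popcount=2 -> skip
r=37=100101 popcount=3 -> skip
r=38=100110 popcount=3 -> skip
r=39=100111 popcount=4 -> skip
r=40=101000 popcount=2 -> skip
r=41=101001 popcount=3 -> skip
r=42=101010 popcount=3 -> skip
r=43=101011 popcount=4 -> skip
r=44=101100 popcount=3 -> skip
r=45=101101 popcount=4 -> skip
r=46=101110 popcount=4 -> skip
r=47=101111 popcount=5 -> skip
r=48=110000 popcount=2 -> skip
r=49=110001 popcount=3 -> skip
r=50=110010 popcount=3 -> skip
r=51=110011 popcount=4 -> skip
r=52=110100 popcount=3 -> skip
r=53=110101 popcount=4 -> skip
r=54=110110 popcount=4 -> skip
r=55=110111 popcount=5 -> skip
r=56=111000 popcount=3 -> skip
r=57=111001 popcount=4 -> skip
r=58=111010 popcount=4 -> skip
r=59=111011 popcount=5 -> skip
r=60=111100 popcount=4 -> skip
r=61=111101 popcount=5 -> skip
r=62=111110 popcount=5 -> skip
r=63=111111 popcount=6 -> skip
r=64=1000000 popcount=1 -> KEEP
r=65=1000001 popcount=2 -> skip
r=66=1000010 popcount=2 -> skip
r=67=1000011 popcount=3 -> skip
r=68=1000100 popcount=2 -> skip
r=69=1000101 popcount=3 -> skip
r=70=1000110 popcount=3 -> skip
r=71=1000111 popcount=4 -> skip
r=72=1001000 popcount=2 -> skip
r=73=1001001 popcount=3 -> skip
r=74=1001010 popcount=3 -> skip
r=75=1001011 popcount=4 -> skip
Kept rows: 32 64

Answer: 32 64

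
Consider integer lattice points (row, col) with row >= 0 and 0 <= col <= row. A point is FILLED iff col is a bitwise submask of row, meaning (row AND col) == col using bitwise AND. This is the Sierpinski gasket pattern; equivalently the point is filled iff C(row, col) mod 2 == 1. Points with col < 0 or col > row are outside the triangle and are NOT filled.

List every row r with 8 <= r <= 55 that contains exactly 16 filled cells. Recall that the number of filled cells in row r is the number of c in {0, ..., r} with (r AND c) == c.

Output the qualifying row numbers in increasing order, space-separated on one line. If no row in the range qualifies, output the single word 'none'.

Row r has 2^popcount(r) filled cells, so we need popcount(r) = log2(16) = 4.
Scan r = 8..55 and keep those with exactly 4 one-bits:
r=8=1000 popcount=1 -> skip
r=9=1001 popcount=2 -> skip
r=10=1010 popcount=2 -> skip
r=11=1011 popcount=3 -> skip
r=12=1100 popcount=2 -> skip
r=13=1101 popcount=3 -> skip
r=14=1110 popcount=3 -> skip
r=15=1111 popcount=4 -> KEEP
r=16=10000 popcount=1 -> skip
r=17=10001 popcount=2 -> skip
r=18=10010 popcount=2 -> skip
r=19=10011 popcount=3 -> skip
r=20=10100 popcount=2 -> skip
r=21=10101 popcount=3 -> skip
r=22=10110 popcount=3 -> skip
r=23=10111 popcount=4 -> KEEP
r=24=11000 popcount=2 -> skip
r=25=11001 popcount=3 -> skip
r=26=11010 popcount=3 -> skip
r=27=11011 popcount=4 -> KEEP
r=28=11100 popcount=3 -> skip
r=29=11101 popcount=4 -> KEEP
r=30=11110 popcount=4 -> KEEP
r=31=11111 popcount=5 -> skip
r=32=100000 popcount=1 -> skip
r=33=100001 popcount=2 -> skip
r=34=100010 popcount=2 -> skip
r=35=100011 popcount=3 -> skip
r=36=100100 popcount=2 -> skip
r=37=100101 popcount=3 -> skip
r=38=100110 popcount=3 -> skip
r=39=100111 popcount=4 -> KEEP
r=40=101000 popcount=2 -> skip
r=41=101001 popcount=3 -> skip
r=42=101010 popcount=3 -> skip
r=43=101011 popcount=4 -> KEEP
r=44=101100 popcount=3 -> skip
r=45=101101 popcount=4 -> KEEP
r=46=101110 popcount=4 -> KEEP
r=47=101111 popcount=5 -> skip
r=48=110000 popcount=2 -> skip
r=49=110001 popcount=3 -> skip
r=50=110010 popcount=3 -> skip
r=51=110011 popcount=4 -> KEEP
r=52=110100 popcount=3 -> skip
r=53=110101 popcount=4 -> KEEP
r=54=110110 popcount=4 -> KEEP
r=55=110111 popcount=5 -> skip
Kept rows: 15 23 27 29 30 39 43 45 46 51 53 54

Answer: 15 23 27 29 30 39 43 45 46 51 53 54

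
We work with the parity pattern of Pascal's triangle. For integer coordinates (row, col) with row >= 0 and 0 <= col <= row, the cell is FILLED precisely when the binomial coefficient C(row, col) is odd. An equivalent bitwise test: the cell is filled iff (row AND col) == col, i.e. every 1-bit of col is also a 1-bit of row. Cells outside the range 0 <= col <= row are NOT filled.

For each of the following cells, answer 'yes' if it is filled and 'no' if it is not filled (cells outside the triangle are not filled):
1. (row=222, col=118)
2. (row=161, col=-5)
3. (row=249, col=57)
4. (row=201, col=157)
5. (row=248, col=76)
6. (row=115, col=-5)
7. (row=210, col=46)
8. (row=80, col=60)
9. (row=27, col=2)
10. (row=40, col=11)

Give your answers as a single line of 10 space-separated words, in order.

Answer: no no yes no no no no no yes no

Derivation:
(222,118): row=0b11011110, col=0b1110110, row AND col = 0b1010110 = 86; 86 != 118 -> empty
(161,-5): col outside [0, 161] -> not filled
(249,57): row=0b11111001, col=0b111001, row AND col = 0b111001 = 57; 57 == 57 -> filled
(201,157): row=0b11001001, col=0b10011101, row AND col = 0b10001001 = 137; 137 != 157 -> empty
(248,76): row=0b11111000, col=0b1001100, row AND col = 0b1001000 = 72; 72 != 76 -> empty
(115,-5): col outside [0, 115] -> not filled
(210,46): row=0b11010010, col=0b101110, row AND col = 0b10 = 2; 2 != 46 -> empty
(80,60): row=0b1010000, col=0b111100, row AND col = 0b10000 = 16; 16 != 60 -> empty
(27,2): row=0b11011, col=0b10, row AND col = 0b10 = 2; 2 == 2 -> filled
(40,11): row=0b101000, col=0b1011, row AND col = 0b1000 = 8; 8 != 11 -> empty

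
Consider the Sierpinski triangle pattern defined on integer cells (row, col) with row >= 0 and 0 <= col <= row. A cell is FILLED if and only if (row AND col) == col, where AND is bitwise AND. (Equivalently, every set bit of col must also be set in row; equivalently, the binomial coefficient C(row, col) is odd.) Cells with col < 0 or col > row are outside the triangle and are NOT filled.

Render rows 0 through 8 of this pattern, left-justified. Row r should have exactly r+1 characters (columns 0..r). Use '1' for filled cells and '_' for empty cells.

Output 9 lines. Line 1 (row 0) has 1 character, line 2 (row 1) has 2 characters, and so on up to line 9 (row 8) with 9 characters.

Answer: 1
11
1_1
1111
1___1
11__11
1_1_1_1
11111111
1_______1

Derivation:
r0=0: 1
r1=1: 11
r2=10: 1_1
r3=11: 1111
r4=100: 1___1
r5=101: 11__11
r6=110: 1_1_1_1
r7=111: 11111111
r8=1000: 1_______1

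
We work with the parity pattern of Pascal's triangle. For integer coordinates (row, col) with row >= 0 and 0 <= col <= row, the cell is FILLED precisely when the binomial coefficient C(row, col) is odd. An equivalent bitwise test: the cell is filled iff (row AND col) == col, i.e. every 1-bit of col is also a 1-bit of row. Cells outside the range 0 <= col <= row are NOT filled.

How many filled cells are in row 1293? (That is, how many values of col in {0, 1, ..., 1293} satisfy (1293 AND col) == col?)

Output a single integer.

1293 in binary = 10100001101
popcount(1293) = number of 1-bits in 10100001101 = 5
A col c satisfies (1293 AND c) == c iff every set bit of c is also set in 1293; each of the 5 set bits of 1293 can independently be on or off in c.
count = 2^5 = 32

Answer: 32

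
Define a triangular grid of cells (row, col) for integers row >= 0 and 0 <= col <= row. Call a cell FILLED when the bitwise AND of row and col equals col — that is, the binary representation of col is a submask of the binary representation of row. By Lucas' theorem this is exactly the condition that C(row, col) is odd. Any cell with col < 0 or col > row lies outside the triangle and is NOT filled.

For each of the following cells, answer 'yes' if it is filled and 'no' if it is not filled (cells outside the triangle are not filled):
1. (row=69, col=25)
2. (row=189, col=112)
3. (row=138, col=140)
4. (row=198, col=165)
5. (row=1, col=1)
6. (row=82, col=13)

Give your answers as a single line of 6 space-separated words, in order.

(69,25): row=0b1000101, col=0b11001, row AND col = 0b1 = 1; 1 != 25 -> empty
(189,112): row=0b10111101, col=0b1110000, row AND col = 0b110000 = 48; 48 != 112 -> empty
(138,140): col outside [0, 138] -> not filled
(198,165): row=0b11000110, col=0b10100101, row AND col = 0b10000100 = 132; 132 != 165 -> empty
(1,1): row=0b1, col=0b1, row AND col = 0b1 = 1; 1 == 1 -> filled
(82,13): row=0b1010010, col=0b1101, row AND col = 0b0 = 0; 0 != 13 -> empty

Answer: no no no no yes no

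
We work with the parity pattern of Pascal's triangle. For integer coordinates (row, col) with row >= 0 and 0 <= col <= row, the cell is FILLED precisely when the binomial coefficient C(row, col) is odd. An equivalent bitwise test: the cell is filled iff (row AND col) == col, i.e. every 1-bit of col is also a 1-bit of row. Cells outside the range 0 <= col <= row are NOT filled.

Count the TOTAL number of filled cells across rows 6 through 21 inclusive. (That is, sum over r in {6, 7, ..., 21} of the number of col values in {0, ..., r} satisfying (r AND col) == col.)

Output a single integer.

Answer: 96

Derivation:
r6=110 pc2: +4 =4
r7=111 pc3: +8 =12
r8=1000 pc1: +2 =14
r9=1001 pc2: +4 =18
r10=1010 pc2: +4 =22
r11=1011 pc3: +8 =30
r12=1100 pc2: +4 =34
r13=1101 pc3: +8 =42
r14=1110 pc3: +8 =50
r15=1111 pc4: +16 =66
r16=10000 pc1: +2 =68
r17=10001 pc2: +4 =72
r18=10010 pc2: +4 =76
r19=10011 pc3: +8 =84
r20=10100 pc2: +4 =88
r21=10101 pc3: +8 =96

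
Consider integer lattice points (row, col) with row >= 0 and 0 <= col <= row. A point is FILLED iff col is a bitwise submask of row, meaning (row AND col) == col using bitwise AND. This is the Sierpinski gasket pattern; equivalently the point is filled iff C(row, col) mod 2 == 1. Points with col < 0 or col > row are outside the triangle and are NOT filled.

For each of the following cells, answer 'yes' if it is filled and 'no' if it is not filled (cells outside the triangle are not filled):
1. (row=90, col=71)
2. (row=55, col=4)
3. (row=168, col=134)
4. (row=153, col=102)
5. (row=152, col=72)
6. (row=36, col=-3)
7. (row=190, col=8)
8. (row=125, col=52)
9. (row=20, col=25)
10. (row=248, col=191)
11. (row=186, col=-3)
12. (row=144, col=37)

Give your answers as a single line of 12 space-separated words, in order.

Answer: no yes no no no no yes yes no no no no

Derivation:
(90,71): row=0b1011010, col=0b1000111, row AND col = 0b1000010 = 66; 66 != 71 -> empty
(55,4): row=0b110111, col=0b100, row AND col = 0b100 = 4; 4 == 4 -> filled
(168,134): row=0b10101000, col=0b10000110, row AND col = 0b10000000 = 128; 128 != 134 -> empty
(153,102): row=0b10011001, col=0b1100110, row AND col = 0b0 = 0; 0 != 102 -> empty
(152,72): row=0b10011000, col=0b1001000, row AND col = 0b1000 = 8; 8 != 72 -> empty
(36,-3): col outside [0, 36] -> not filled
(190,8): row=0b10111110, col=0b1000, row AND col = 0b1000 = 8; 8 == 8 -> filled
(125,52): row=0b1111101, col=0b110100, row AND col = 0b110100 = 52; 52 == 52 -> filled
(20,25): col outside [0, 20] -> not filled
(248,191): row=0b11111000, col=0b10111111, row AND col = 0b10111000 = 184; 184 != 191 -> empty
(186,-3): col outside [0, 186] -> not filled
(144,37): row=0b10010000, col=0b100101, row AND col = 0b0 = 0; 0 != 37 -> empty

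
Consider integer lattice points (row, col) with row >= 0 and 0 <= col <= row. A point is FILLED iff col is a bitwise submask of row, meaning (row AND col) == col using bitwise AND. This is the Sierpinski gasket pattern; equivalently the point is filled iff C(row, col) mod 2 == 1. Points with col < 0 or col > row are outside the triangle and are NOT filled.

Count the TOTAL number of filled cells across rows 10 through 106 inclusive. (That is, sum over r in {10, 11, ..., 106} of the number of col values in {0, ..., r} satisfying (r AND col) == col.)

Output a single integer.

r10=1010 pc2: +4 =4
r11=1011 pc3: +8 =12
r12=1100 pc2: +4 =16
r13=1101 pc3: +8 =24
r14=1110 pc3: +8 =32
r15=1111 pc4: +16 =48
r16=10000 pc1: +2 =50
r17=10001 pc2: +4 =54
r18=10010 pc2: +4 =58
r19=10011 pc3: +8 =66
r20=10100 pc2: +4 =70
r21=10101 pc3: +8 =78
r22=10110 pc3: +8 =86
r23=10111 pc4: +16 =102
r24=11000 pc2: +4 =106
r25=11001 pc3: +8 =114
r26=11010 pc3: +8 =122
r27=11011 pc4: +16 =138
r28=11100 pc3: +8 =146
r29=11101 pc4: +16 =162
r30=11110 pc4: +16 =178
r31=11111 pc5: +32 =210
r32=100000 pc1: +2 =212
r33=100001 pc2: +4 =216
r34=100010 pc2: +4 =220
r35=100011 pc3: +8 =228
r36=100100 pc2: +4 =232
r37=100101 pc3: +8 =240
r38=100110 pc3: +8 =248
r39=100111 pc4: +16 =264
r40=101000 pc2: +4 =268
r41=101001 pc3: +8 =276
r42=101010 pc3: +8 =284
r43=101011 pc4: +16 =300
r44=101100 pc3: +8 =308
r45=101101 pc4: +16 =324
r46=101110 pc4: +16 =340
r47=101111 pc5: +32 =372
r48=110000 pc2: +4 =376
r49=110001 pc3: +8 =384
r50=110010 pc3: +8 =392
r51=110011 pc4: +16 =408
r52=110100 pc3: +8 =416
r53=110101 pc4: +16 =432
r54=110110 pc4: +16 =448
r55=110111 pc5: +32 =480
r56=111000 pc3: +8 =488
r57=111001 pc4: +16 =504
r58=111010 pc4: +16 =520
r59=111011 pc5: +32 =552
r60=111100 pc4: +16 =568
r61=111101 pc5: +32 =600
r62=111110 pc5: +32 =632
r63=111111 pc6: +64 =696
r64=1000000 pc1: +2 =698
r65=1000001 pc2: +4 =702
r66=1000010 pc2: +4 =706
r67=1000011 pc3: +8 =714
r68=1000100 pc2: +4 =718
r69=1000101 pc3: +8 =726
r70=1000110 pc3: +8 =734
r71=1000111 pc4: +16 =750
r72=1001000 pc2: +4 =754
r73=1001001 pc3: +8 =762
r74=1001010 pc3: +8 =770
r75=1001011 pc4: +16 =786
r76=1001100 pc3: +8 =794
r77=1001101 pc4: +16 =810
r78=1001110 pc4: +16 =826
r79=1001111 pc5: +32 =858
r80=1010000 pc2: +4 =862
r81=1010001 pc3: +8 =870
r82=1010010 pc3: +8 =878
r83=1010011 pc4: +16 =894
r84=1010100 pc3: +8 =902
r85=1010101 pc4: +16 =918
r86=1010110 pc4: +16 =934
r87=1010111 pc5: +32 =966
r88=1011000 pc3: +8 =974
r89=1011001 pc4: +16 =990
r90=1011010 pc4: +16 =1006
r91=1011011 pc5: +32 =1038
r92=1011100 pc4: +16 =1054
r93=1011101 pc5: +32 =1086
r94=1011110 pc5: +32 =1118
r95=1011111 pc6: +64 =1182
r96=1100000 pc2: +4 =1186
r97=1100001 pc3: +8 =1194
r98=1100010 pc3: +8 =1202
r99=1100011 pc4: +16 =1218
r100=1100100 pc3: +8 =1226
r101=1100101 pc4: +16 =1242
r102=1100110 pc4: +16 =1258
r103=1100111 pc5: +32 =1290
r104=1101000 pc3: +8 =1298
r105=1101001 pc4: +16 =1314
r106=1101010 pc4: +16 =1330

Answer: 1330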